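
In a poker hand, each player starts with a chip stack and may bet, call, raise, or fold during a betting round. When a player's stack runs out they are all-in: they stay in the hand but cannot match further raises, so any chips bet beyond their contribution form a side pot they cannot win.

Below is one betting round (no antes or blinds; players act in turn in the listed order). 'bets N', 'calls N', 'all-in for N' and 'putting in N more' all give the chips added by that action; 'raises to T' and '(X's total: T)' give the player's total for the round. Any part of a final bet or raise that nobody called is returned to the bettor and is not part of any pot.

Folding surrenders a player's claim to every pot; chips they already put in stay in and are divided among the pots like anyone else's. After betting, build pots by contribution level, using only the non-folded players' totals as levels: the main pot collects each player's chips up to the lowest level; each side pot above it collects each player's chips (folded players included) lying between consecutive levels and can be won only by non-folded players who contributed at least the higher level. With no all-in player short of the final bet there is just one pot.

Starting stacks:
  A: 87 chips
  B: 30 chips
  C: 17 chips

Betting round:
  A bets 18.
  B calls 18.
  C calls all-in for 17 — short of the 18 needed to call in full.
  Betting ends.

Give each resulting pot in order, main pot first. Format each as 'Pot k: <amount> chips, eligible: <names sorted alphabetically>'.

Pot 1: 51 chips, eligible: A, B, C
Pot 2: 2 chips, eligible: A, B

Derivation:
Contributions: A=18, B=18, C=17
Pot levels (distinct totals of non-folded players): 17, 18
Layer 1-17: 17 each from A, B, C = 17*3 = 51 chips; eligible A, B, C
Layer 18-18: 1 each from A, B = 1*2 = 2 chips; eligible A, B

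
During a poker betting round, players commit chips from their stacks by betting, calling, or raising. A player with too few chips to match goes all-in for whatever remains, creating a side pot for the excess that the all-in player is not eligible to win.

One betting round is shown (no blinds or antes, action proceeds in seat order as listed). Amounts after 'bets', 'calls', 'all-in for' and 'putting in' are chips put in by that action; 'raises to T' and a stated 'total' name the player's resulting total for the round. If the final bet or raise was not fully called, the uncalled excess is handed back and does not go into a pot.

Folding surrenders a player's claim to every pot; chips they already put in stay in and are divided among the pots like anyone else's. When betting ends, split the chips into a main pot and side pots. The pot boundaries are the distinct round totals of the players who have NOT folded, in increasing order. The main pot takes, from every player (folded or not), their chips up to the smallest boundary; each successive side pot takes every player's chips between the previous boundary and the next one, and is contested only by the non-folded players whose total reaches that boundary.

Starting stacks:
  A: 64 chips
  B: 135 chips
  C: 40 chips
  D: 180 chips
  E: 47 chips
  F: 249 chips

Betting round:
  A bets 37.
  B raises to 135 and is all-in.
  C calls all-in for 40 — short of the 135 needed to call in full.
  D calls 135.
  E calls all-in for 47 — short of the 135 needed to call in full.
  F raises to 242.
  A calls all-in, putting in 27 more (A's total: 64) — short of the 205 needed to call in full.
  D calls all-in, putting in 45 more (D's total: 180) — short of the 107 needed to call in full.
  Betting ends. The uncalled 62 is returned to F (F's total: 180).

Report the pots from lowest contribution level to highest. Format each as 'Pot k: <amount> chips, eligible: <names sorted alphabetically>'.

Pot 1: 240 chips, eligible: A, B, C, D, E, F
Pot 2: 35 chips, eligible: A, B, D, E, F
Pot 3: 68 chips, eligible: A, B, D, F
Pot 4: 213 chips, eligible: B, D, F
Pot 5: 90 chips, eligible: D, F

Derivation:
Contributions (after 62 returned to F): A=64, B=135, C=40, D=180, E=47, F=180
Pot levels (distinct totals of non-folded players): 40, 47, 64, 135, 180
Layer 1-40: 40 each from A, B, C, D, E, F = 40*6 = 240 chips; eligible A, B, C, D, E, F
Layer 41-47: 7 each from A, B, D, E, F = 7*5 = 35 chips; eligible A, B, D, E, F
Layer 48-64: 17 each from A, B, D, F = 17*4 = 68 chips; eligible A, B, D, F
Layer 65-135: 71 each from B, D, F = 71*3 = 213 chips; eligible B, D, F
Layer 136-180: 45 each from D, F = 45*2 = 90 chips; eligible D, F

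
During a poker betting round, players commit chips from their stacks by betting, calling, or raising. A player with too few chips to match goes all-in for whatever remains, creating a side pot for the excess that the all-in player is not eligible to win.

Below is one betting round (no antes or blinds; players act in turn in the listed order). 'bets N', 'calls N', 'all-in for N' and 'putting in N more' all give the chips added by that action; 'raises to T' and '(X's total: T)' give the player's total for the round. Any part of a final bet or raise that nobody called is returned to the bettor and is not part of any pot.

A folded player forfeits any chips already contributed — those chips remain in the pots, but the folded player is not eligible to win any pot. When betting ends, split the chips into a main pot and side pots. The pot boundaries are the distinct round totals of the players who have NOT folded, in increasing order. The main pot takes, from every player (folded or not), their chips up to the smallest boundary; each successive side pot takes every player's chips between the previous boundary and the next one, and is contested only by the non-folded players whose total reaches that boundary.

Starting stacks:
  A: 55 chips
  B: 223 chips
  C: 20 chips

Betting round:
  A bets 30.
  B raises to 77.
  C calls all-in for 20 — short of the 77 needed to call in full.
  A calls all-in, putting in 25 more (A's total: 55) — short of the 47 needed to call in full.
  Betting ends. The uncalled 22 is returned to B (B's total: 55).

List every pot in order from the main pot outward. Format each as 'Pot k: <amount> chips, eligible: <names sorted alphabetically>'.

Contributions (after 22 returned to B): A=55, B=55, C=20
Pot levels (distinct totals of non-folded players): 20, 55
Layer 1-20: 20 each from A, B, C = 20*3 = 60 chips; eligible A, B, C
Layer 21-55: 35 each from A, B = 35*2 = 70 chips; eligible A, B

Pot 1: 60 chips, eligible: A, B, C
Pot 2: 70 chips, eligible: A, B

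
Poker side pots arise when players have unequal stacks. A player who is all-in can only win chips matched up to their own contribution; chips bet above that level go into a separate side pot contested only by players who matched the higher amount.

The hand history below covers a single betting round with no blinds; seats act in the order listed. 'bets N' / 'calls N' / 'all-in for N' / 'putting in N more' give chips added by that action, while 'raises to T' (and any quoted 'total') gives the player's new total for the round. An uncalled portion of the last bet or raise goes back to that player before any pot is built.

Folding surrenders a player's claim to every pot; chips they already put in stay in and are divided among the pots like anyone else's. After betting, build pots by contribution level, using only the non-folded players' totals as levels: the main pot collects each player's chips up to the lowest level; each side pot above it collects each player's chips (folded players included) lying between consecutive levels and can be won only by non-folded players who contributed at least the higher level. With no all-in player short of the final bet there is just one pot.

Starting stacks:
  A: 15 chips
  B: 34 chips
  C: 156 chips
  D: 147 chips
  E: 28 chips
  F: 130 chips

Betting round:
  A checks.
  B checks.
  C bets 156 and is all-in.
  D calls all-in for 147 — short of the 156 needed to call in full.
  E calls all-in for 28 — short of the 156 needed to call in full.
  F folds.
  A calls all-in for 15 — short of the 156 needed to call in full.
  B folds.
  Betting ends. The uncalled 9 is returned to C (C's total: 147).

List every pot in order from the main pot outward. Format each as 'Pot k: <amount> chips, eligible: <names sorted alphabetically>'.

Contributions (after 9 returned to C): A=15, C=147, D=147, E=28
Folded: B, F
Pot levels (distinct totals of non-folded players): 15, 28, 147
Layer 1-15: 15 each from A, C, D, E = 15*4 = 60 chips; eligible A, C, D, E
Layer 16-28: 13 each from C, D, E = 13*3 = 39 chips; eligible C, D, E
Layer 29-147: 119 each from C, D = 119*2 = 238 chips; eligible C, D

Pot 1: 60 chips, eligible: A, C, D, E
Pot 2: 39 chips, eligible: C, D, E
Pot 3: 238 chips, eligible: C, D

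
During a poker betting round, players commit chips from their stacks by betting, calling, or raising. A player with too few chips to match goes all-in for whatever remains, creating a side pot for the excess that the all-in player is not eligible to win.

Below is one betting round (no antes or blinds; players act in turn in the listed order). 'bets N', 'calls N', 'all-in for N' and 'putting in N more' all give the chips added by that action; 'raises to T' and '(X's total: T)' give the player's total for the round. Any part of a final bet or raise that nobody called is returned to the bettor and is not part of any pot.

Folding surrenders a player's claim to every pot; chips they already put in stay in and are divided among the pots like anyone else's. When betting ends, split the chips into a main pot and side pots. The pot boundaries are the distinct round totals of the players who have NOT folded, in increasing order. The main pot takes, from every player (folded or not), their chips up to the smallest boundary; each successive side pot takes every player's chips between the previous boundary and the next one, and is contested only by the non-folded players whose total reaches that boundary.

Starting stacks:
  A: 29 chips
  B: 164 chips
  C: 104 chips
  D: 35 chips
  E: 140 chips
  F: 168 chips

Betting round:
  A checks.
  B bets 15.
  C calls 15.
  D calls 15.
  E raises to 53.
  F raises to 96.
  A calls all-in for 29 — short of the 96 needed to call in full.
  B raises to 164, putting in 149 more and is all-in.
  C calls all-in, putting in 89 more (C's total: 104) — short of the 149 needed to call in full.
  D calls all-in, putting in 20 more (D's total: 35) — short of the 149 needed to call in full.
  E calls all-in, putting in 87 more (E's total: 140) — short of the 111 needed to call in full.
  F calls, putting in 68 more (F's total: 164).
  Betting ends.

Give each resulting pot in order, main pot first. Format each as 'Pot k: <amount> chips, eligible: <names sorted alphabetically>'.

Contributions: A=29, B=164, C=104, D=35, E=140, F=164
Pot levels (distinct totals of non-folded players): 29, 35, 104, 140, 164
Layer 1-29: 29 each from A, B, C, D, E, F = 29*6 = 174 chips; eligible A, B, C, D, E, F
Layer 30-35: 6 each from B, C, D, E, F = 6*5 = 30 chips; eligible B, C, D, E, F
Layer 36-104: 69 each from B, C, E, F = 69*4 = 276 chips; eligible B, C, E, F
Layer 105-140: 36 each from B, E, F = 36*3 = 108 chips; eligible B, E, F
Layer 141-164: 24 each from B, F = 24*2 = 48 chips; eligible B, F

Pot 1: 174 chips, eligible: A, B, C, D, E, F
Pot 2: 30 chips, eligible: B, C, D, E, F
Pot 3: 276 chips, eligible: B, C, E, F
Pot 4: 108 chips, eligible: B, E, F
Pot 5: 48 chips, eligible: B, F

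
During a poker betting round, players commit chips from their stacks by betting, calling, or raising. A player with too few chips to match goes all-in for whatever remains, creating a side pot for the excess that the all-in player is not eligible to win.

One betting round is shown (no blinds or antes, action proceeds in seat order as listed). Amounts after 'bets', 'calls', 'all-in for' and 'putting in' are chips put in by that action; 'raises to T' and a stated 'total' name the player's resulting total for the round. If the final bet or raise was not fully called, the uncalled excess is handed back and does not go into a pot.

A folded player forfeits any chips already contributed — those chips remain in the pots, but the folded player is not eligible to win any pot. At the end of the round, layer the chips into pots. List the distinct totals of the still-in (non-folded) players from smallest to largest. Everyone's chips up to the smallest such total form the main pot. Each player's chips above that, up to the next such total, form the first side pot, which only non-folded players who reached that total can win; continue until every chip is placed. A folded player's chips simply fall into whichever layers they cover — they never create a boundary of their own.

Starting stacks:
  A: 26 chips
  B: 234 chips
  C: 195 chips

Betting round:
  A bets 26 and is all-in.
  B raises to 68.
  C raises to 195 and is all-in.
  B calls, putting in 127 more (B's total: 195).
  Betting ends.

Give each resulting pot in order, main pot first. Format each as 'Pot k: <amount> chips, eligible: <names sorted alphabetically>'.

Contributions: A=26, B=195, C=195
Pot levels (distinct totals of non-folded players): 26, 195
Layer 1-26: 26 each from A, B, C = 26*3 = 78 chips; eligible A, B, C
Layer 27-195: 169 each from B, C = 169*2 = 338 chips; eligible B, C

Pot 1: 78 chips, eligible: A, B, C
Pot 2: 338 chips, eligible: B, C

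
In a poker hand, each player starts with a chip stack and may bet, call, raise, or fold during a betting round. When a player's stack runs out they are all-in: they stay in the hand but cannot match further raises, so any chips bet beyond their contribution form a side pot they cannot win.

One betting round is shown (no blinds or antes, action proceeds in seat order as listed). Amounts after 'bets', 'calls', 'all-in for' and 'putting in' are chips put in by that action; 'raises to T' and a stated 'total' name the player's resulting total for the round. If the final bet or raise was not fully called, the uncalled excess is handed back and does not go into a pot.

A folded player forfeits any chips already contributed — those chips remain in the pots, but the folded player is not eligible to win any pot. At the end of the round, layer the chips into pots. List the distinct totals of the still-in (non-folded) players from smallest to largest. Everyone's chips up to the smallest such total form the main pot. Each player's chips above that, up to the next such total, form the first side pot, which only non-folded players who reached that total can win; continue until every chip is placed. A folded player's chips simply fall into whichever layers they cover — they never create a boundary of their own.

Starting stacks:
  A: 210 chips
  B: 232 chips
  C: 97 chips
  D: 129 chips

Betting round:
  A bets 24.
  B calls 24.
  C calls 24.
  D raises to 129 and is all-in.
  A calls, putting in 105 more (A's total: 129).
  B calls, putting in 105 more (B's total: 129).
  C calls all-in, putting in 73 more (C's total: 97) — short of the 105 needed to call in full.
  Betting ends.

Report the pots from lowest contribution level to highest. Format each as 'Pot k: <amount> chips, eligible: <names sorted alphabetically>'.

Contributions: A=129, B=129, C=97, D=129
Pot levels (distinct totals of non-folded players): 97, 129
Layer 1-97: 97 each from A, B, C, D = 97*4 = 388 chips; eligible A, B, C, D
Layer 98-129: 32 each from A, B, D = 32*3 = 96 chips; eligible A, B, D

Pot 1: 388 chips, eligible: A, B, C, D
Pot 2: 96 chips, eligible: A, B, D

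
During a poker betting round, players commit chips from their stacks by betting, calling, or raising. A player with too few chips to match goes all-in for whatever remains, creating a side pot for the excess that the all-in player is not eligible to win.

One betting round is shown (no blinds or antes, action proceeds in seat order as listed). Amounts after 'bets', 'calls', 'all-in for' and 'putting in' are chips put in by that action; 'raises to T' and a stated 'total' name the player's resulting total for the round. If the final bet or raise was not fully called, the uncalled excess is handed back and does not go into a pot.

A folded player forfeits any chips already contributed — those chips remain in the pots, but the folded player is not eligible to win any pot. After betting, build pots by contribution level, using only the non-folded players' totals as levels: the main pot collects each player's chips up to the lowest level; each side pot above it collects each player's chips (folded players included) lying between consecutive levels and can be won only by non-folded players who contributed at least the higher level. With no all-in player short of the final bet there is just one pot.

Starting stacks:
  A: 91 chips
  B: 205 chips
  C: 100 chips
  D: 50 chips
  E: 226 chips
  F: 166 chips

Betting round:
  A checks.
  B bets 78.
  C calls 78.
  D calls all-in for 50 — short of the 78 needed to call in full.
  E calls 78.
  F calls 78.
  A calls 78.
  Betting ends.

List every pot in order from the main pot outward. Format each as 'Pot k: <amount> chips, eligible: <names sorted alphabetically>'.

Pot 1: 300 chips, eligible: A, B, C, D, E, F
Pot 2: 140 chips, eligible: A, B, C, E, F

Derivation:
Contributions: A=78, B=78, C=78, D=50, E=78, F=78
Pot levels (distinct totals of non-folded players): 50, 78
Layer 1-50: 50 each from A, B, C, D, E, F = 50*6 = 300 chips; eligible A, B, C, D, E, F
Layer 51-78: 28 each from A, B, C, E, F = 28*5 = 140 chips; eligible A, B, C, E, F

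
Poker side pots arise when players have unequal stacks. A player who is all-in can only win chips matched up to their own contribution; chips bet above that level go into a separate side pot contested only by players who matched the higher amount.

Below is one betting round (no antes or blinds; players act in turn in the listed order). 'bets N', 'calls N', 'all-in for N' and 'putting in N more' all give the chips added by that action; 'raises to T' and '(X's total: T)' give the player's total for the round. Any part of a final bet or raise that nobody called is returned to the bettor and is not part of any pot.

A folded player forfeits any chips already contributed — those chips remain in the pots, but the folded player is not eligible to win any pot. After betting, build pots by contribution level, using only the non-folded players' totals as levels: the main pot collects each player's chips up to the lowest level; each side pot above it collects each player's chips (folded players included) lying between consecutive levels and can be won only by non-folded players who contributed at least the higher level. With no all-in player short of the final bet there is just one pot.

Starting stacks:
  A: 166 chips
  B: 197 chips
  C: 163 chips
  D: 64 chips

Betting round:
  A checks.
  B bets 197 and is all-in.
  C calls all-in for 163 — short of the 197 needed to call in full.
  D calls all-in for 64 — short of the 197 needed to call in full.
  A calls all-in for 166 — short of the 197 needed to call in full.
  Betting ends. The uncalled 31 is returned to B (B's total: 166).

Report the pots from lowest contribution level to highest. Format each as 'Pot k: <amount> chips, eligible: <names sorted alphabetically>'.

Pot 1: 256 chips, eligible: A, B, C, D
Pot 2: 297 chips, eligible: A, B, C
Pot 3: 6 chips, eligible: A, B

Derivation:
Contributions (after 31 returned to B): A=166, B=166, C=163, D=64
Pot levels (distinct totals of non-folded players): 64, 163, 166
Layer 1-64: 64 each from A, B, C, D = 64*4 = 256 chips; eligible A, B, C, D
Layer 65-163: 99 each from A, B, C = 99*3 = 297 chips; eligible A, B, C
Layer 164-166: 3 each from A, B = 3*2 = 6 chips; eligible A, B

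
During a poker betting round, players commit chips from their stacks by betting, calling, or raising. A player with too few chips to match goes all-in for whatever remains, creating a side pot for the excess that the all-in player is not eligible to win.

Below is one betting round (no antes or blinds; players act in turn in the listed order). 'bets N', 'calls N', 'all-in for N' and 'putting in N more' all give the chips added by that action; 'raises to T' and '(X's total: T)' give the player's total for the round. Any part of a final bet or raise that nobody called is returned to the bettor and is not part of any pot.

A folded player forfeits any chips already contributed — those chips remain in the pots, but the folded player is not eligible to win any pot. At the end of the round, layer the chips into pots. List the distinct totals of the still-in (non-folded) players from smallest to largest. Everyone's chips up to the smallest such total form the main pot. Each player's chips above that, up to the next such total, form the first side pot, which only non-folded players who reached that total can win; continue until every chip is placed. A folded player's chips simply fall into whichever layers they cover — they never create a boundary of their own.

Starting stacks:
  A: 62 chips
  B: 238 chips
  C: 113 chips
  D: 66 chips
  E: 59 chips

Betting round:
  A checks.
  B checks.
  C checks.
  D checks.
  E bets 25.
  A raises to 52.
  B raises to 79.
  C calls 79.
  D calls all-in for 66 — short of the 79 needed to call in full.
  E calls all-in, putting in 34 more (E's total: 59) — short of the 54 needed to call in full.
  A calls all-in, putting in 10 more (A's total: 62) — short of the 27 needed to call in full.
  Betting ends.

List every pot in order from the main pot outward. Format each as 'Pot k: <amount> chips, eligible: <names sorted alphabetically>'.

Pot 1: 295 chips, eligible: A, B, C, D, E
Pot 2: 12 chips, eligible: A, B, C, D
Pot 3: 12 chips, eligible: B, C, D
Pot 4: 26 chips, eligible: B, C

Derivation:
Contributions: A=62, B=79, C=79, D=66, E=59
Pot levels (distinct totals of non-folded players): 59, 62, 66, 79
Layer 1-59: 59 each from A, B, C, D, E = 59*5 = 295 chips; eligible A, B, C, D, E
Layer 60-62: 3 each from A, B, C, D = 3*4 = 12 chips; eligible A, B, C, D
Layer 63-66: 4 each from B, C, D = 4*3 = 12 chips; eligible B, C, D
Layer 67-79: 13 each from B, C = 13*2 = 26 chips; eligible B, C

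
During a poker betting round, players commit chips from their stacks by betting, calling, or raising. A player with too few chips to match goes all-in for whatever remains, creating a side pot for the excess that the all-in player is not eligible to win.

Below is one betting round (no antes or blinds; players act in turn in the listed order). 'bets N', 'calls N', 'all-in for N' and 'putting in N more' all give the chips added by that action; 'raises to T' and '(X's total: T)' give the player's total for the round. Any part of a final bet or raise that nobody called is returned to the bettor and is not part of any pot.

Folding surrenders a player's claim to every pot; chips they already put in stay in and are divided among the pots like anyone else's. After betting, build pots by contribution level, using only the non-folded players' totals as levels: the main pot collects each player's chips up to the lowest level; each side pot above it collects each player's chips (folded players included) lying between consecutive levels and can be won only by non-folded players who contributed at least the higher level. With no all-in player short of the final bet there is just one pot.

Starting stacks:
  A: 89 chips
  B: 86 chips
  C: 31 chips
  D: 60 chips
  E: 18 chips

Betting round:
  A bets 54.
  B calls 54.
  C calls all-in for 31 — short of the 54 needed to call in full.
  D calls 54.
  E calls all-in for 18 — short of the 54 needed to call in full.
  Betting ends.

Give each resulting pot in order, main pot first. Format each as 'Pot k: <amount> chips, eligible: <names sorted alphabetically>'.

Contributions: A=54, B=54, C=31, D=54, E=18
Pot levels (distinct totals of non-folded players): 18, 31, 54
Layer 1-18: 18 each from A, B, C, D, E = 18*5 = 90 chips; eligible A, B, C, D, E
Layer 19-31: 13 each from A, B, C, D = 13*4 = 52 chips; eligible A, B, C, D
Layer 32-54: 23 each from A, B, D = 23*3 = 69 chips; eligible A, B, D

Pot 1: 90 chips, eligible: A, B, C, D, E
Pot 2: 52 chips, eligible: A, B, C, D
Pot 3: 69 chips, eligible: A, B, D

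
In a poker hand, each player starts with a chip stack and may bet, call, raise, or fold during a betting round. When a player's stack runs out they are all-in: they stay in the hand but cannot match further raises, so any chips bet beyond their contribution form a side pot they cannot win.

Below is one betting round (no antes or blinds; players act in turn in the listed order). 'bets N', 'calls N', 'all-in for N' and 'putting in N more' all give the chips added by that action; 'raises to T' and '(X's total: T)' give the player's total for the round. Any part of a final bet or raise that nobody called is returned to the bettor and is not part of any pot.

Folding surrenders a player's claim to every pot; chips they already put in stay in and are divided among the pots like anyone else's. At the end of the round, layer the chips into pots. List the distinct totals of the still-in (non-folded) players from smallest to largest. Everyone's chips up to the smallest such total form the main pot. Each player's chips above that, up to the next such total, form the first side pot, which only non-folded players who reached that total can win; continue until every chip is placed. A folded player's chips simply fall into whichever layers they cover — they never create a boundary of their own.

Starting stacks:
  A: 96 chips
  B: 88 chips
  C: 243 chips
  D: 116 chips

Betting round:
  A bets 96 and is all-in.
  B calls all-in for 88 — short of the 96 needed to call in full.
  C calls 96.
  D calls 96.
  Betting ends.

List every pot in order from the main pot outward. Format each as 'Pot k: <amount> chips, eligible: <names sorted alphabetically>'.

Pot 1: 352 chips, eligible: A, B, C, D
Pot 2: 24 chips, eligible: A, C, D

Derivation:
Contributions: A=96, B=88, C=96, D=96
Pot levels (distinct totals of non-folded players): 88, 96
Layer 1-88: 88 each from A, B, C, D = 88*4 = 352 chips; eligible A, B, C, D
Layer 89-96: 8 each from A, C, D = 8*3 = 24 chips; eligible A, C, D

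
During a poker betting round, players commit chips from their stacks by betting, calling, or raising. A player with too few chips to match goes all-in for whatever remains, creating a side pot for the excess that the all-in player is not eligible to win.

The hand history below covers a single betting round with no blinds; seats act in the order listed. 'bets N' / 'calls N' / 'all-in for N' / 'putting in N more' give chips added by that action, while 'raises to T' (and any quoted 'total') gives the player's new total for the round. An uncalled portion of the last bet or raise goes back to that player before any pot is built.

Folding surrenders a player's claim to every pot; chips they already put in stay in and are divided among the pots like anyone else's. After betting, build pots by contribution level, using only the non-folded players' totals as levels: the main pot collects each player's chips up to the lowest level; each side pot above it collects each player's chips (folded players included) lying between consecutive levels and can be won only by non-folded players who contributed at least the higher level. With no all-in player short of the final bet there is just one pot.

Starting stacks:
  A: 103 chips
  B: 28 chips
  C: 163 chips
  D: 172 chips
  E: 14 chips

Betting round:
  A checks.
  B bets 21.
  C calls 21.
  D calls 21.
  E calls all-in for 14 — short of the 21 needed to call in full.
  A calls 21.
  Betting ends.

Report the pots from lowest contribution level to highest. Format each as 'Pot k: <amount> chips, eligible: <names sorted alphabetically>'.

Pot 1: 70 chips, eligible: A, B, C, D, E
Pot 2: 28 chips, eligible: A, B, C, D

Derivation:
Contributions: A=21, B=21, C=21, D=21, E=14
Pot levels (distinct totals of non-folded players): 14, 21
Layer 1-14: 14 each from A, B, C, D, E = 14*5 = 70 chips; eligible A, B, C, D, E
Layer 15-21: 7 each from A, B, C, D = 7*4 = 28 chips; eligible A, B, C, D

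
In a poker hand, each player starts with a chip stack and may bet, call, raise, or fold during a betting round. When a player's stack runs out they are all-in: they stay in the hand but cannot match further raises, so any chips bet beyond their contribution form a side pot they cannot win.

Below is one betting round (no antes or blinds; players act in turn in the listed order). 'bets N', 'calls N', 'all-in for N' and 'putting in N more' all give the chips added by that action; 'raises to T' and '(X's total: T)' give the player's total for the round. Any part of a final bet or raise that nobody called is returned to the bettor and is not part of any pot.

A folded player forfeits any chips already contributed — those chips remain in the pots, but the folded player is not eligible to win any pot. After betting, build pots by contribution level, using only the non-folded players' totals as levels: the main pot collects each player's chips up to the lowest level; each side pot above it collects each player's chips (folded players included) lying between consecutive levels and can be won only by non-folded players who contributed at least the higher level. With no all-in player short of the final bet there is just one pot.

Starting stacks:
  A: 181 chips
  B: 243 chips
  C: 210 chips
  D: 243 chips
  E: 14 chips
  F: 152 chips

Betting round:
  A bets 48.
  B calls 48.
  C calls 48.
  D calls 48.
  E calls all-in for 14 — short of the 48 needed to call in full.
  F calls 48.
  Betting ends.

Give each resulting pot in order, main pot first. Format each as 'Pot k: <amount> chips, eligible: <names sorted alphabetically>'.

Contributions: A=48, B=48, C=48, D=48, E=14, F=48
Pot levels (distinct totals of non-folded players): 14, 48
Layer 1-14: 14 each from A, B, C, D, E, F = 14*6 = 84 chips; eligible A, B, C, D, E, F
Layer 15-48: 34 each from A, B, C, D, F = 34*5 = 170 chips; eligible A, B, C, D, F

Pot 1: 84 chips, eligible: A, B, C, D, E, F
Pot 2: 170 chips, eligible: A, B, C, D, F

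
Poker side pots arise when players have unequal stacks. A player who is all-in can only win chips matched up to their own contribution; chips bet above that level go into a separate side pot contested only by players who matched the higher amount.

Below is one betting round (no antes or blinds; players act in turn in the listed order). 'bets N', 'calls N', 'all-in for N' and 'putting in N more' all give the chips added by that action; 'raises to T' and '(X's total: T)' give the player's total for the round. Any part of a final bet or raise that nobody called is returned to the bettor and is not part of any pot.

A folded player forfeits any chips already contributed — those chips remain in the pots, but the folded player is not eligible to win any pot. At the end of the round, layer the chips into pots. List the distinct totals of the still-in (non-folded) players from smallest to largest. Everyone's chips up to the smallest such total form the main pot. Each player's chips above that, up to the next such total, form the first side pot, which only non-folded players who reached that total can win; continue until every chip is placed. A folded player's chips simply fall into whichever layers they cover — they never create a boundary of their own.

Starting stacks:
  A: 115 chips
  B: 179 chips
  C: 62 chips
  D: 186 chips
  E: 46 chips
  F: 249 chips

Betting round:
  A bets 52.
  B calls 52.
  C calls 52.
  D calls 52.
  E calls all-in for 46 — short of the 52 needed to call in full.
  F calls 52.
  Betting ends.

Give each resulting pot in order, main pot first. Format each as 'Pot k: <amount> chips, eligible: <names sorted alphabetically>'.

Pot 1: 276 chips, eligible: A, B, C, D, E, F
Pot 2: 30 chips, eligible: A, B, C, D, F

Derivation:
Contributions: A=52, B=52, C=52, D=52, E=46, F=52
Pot levels (distinct totals of non-folded players): 46, 52
Layer 1-46: 46 each from A, B, C, D, E, F = 46*6 = 276 chips; eligible A, B, C, D, E, F
Layer 47-52: 6 each from A, B, C, D, F = 6*5 = 30 chips; eligible A, B, C, D, F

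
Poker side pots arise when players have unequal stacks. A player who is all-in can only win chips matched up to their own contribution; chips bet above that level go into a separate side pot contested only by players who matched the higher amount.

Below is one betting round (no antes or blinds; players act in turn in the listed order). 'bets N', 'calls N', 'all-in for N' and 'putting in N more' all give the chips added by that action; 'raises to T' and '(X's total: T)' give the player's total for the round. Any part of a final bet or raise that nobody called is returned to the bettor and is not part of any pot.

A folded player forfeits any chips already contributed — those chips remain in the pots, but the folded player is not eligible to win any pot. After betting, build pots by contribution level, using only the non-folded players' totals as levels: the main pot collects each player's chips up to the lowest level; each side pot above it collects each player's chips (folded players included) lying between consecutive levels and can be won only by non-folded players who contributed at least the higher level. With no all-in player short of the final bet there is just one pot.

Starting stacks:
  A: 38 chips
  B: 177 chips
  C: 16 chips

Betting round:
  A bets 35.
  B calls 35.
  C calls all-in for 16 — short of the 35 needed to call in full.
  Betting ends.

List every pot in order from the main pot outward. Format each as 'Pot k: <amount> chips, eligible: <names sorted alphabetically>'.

Pot 1: 48 chips, eligible: A, B, C
Pot 2: 38 chips, eligible: A, B

Derivation:
Contributions: A=35, B=35, C=16
Pot levels (distinct totals of non-folded players): 16, 35
Layer 1-16: 16 each from A, B, C = 16*3 = 48 chips; eligible A, B, C
Layer 17-35: 19 each from A, B = 19*2 = 38 chips; eligible A, B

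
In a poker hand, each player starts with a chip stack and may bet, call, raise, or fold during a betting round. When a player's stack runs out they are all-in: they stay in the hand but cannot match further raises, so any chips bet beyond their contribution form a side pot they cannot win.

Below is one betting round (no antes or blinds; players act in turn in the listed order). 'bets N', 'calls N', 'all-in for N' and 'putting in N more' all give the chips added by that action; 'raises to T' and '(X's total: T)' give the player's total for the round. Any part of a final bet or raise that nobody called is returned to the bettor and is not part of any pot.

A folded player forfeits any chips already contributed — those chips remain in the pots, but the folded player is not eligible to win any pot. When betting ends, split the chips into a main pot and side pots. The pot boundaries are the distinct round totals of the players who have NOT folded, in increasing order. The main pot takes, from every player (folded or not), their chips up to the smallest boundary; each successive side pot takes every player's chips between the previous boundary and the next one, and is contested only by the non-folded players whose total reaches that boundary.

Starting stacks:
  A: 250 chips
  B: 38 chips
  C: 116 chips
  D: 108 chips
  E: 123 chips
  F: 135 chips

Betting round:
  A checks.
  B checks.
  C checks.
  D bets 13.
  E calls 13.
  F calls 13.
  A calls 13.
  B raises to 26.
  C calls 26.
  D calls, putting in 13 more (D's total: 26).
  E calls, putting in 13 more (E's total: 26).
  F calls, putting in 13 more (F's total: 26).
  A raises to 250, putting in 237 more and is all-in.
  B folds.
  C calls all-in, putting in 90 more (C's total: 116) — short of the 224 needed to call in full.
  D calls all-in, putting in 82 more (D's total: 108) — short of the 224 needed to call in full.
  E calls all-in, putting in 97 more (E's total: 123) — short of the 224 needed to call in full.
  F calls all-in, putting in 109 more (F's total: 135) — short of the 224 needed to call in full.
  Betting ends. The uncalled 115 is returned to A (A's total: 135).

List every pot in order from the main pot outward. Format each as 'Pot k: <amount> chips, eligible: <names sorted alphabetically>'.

Contributions (after 115 returned to A): A=135, B=26, C=116, D=108, E=123, F=135
Folded: B
Pot levels (distinct totals of non-folded players): 108, 116, 123, 135
Layer 1-108: A 108 + B 26 + C 108 + D 108 + E 108 + F 108 = 566 chips; eligible A, C, D, E, F
Layer 109-116: 8 each from A, C, E, F = 8*4 = 32 chips; eligible A, C, E, F
Layer 117-123: 7 each from A, E, F = 7*3 = 21 chips; eligible A, E, F
Layer 124-135: 12 each from A, F = 12*2 = 24 chips; eligible A, F

Pot 1: 566 chips, eligible: A, C, D, E, F
Pot 2: 32 chips, eligible: A, C, E, F
Pot 3: 21 chips, eligible: A, E, F
Pot 4: 24 chips, eligible: A, F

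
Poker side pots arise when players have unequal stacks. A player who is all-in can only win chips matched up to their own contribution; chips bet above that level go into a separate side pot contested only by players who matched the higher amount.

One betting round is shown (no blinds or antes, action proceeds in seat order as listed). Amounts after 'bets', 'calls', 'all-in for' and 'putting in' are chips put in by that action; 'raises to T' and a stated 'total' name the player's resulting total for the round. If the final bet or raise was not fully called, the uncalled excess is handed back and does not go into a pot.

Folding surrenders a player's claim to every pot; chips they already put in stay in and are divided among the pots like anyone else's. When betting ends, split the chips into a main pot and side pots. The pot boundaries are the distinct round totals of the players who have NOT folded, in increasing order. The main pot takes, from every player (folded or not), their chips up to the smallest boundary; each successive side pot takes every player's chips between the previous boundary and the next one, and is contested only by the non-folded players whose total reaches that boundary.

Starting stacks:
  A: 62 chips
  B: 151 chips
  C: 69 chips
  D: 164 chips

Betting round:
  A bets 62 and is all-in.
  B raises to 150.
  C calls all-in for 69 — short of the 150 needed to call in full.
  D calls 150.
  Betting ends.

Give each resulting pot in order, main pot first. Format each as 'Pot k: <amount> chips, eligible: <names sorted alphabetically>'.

Contributions: A=62, B=150, C=69, D=150
Pot levels (distinct totals of non-folded players): 62, 69, 150
Layer 1-62: 62 each from A, B, C, D = 62*4 = 248 chips; eligible A, B, C, D
Layer 63-69: 7 each from B, C, D = 7*3 = 21 chips; eligible B, C, D
Layer 70-150: 81 each from B, D = 81*2 = 162 chips; eligible B, D

Pot 1: 248 chips, eligible: A, B, C, D
Pot 2: 21 chips, eligible: B, C, D
Pot 3: 162 chips, eligible: B, D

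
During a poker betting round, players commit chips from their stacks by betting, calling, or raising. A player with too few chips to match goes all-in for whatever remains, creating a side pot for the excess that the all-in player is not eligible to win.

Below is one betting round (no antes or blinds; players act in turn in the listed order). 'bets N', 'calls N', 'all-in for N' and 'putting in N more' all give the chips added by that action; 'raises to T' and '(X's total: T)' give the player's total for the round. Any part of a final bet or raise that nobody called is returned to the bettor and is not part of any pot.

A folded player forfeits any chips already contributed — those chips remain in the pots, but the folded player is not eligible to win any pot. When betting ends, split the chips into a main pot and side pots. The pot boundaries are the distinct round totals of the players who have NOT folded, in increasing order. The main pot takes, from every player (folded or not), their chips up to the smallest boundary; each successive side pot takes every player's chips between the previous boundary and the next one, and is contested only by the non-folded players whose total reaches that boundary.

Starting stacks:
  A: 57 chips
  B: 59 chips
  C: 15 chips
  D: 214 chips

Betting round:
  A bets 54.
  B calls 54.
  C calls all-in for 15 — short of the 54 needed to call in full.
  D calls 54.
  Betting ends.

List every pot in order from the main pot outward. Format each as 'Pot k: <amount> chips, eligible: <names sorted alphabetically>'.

Contributions: A=54, B=54, C=15, D=54
Pot levels (distinct totals of non-folded players): 15, 54
Layer 1-15: 15 each from A, B, C, D = 15*4 = 60 chips; eligible A, B, C, D
Layer 16-54: 39 each from A, B, D = 39*3 = 117 chips; eligible A, B, D

Pot 1: 60 chips, eligible: A, B, C, D
Pot 2: 117 chips, eligible: A, B, D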